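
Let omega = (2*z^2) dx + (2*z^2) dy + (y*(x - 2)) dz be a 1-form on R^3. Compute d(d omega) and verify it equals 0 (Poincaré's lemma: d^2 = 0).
d(d omega) = 0

Step 1: d omega = sum_{i<j} (∂f_j/∂x_i - ∂f_i/∂x_j) dx_i ∧ dx_j:
  coeff of dx ∧ dy: 0
  coeff of dx ∧ dz: y - 4*z
  coeff of dy ∧ dz: x - 4*z - 2
Step 2: Apply d again to each 2-form coefficient. The only possible 3-form in R^3 is dx ∧ dy ∧ dz, with coefficient
  ∂(coeff of dy∧dz)/∂x - ∂(coeff of dx∧dz)/∂y + ∂(coeff of dx∧dy)/∂z
  = ∂/∂x (x - 4*z - 2) - ∂/∂y (y - 4*z) + ∂/∂z (0).
Each of these terms simplifies to sums of mixed partials that cancel in pairs. The result is 0 (by equality of mixed partials for smooth functions — Schwarz / Clairaut).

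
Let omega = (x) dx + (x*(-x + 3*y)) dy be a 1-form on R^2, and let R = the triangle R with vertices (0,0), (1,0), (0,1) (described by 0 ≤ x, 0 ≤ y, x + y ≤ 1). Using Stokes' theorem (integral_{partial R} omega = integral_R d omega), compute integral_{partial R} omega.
integral_(partial R) omega = 1/6

Stokes: integral_partial_R omega = integral_R d omega with d omega = (∂Q/∂x - ∂P/∂y) dx ∧ dy.
  ∂Q/∂x = -2*x + 3*y
  ∂P/∂y = 0
  integrand = ∂Q/∂x - ∂P/∂y = -2*x + 3*y.
Integrating over R: integral_0^1 integral_0^{1-x} (-2*x + 3*y) dy dx = 1/6.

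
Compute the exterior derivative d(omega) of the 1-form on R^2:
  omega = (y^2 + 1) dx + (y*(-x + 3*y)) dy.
d(omega) = (-3*y) dx ∧ dy

For a 1-form omega = sum_i f_i dx_i, the exterior derivative is
  d(omega) = sum_{i < j} (∂f_j/∂x_i - ∂f_i/∂x_j) dx_i ∧ dx_j.
  coefficient of dx ∧ dy: ∂f_2/∂x - ∂f_1/∂y = ∂(y*(-x + 3*y))/∂x - ∂(y^2 + 1)/∂y = -3*y
Assembling: d(omega) = (-3*y) dx ∧ dy.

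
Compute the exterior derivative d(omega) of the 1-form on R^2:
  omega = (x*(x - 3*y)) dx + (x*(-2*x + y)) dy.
d(omega) = (-x + y) dx ∧ dy

For a 1-form omega = sum_i f_i dx_i, the exterior derivative is
  d(omega) = sum_{i < j} (∂f_j/∂x_i - ∂f_i/∂x_j) dx_i ∧ dx_j.
  coefficient of dx ∧ dy: ∂f_2/∂x - ∂f_1/∂y = ∂(x*(-2*x + y))/∂x - ∂(x*(x - 3*y))/∂y = -x + y
Assembling: d(omega) = (-x + y) dx ∧ dy.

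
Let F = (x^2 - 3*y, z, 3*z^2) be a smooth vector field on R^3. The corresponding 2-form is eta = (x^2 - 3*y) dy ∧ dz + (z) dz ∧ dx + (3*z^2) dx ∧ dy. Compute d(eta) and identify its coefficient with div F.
d(eta) = (2*x + 6*z) dx ∧ dy ∧ dz; div F = 2*x + 6*z

For a 2-form in R^3 of the form above, applying d gives a 3-form with coefficient ∂P/∂x + ∂Q/∂y + ∂R/∂z:
  ∂P/∂x = 2*x
  ∂Q/∂y = 0
  ∂R/∂z = 6*z
Sum = 2*x + 6*z, which is exactly div F.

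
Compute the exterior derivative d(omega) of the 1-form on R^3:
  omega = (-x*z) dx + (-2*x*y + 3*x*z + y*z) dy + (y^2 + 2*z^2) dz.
d(omega) = (-2*y + 3*z) dx ∧ dy + (x) dx ∧ dz + (-3*x + y) dy ∧ dz

For a 1-form omega = sum_i f_i dx_i, the exterior derivative is
  d(omega) = sum_{i < j} (∂f_j/∂x_i - ∂f_i/∂x_j) dx_i ∧ dx_j.
  coefficient of dx ∧ dy: ∂f_2/∂x - ∂f_1/∂y = ∂(-2*x*y + 3*x*z + y*z)/∂x - ∂(-x*z)/∂y = -2*y + 3*z
  coefficient of dx ∧ dz: ∂f_3/∂x - ∂f_1/∂z = ∂(y^2 + 2*z^2)/∂x - ∂(-x*z)/∂z = x
  coefficient of dy ∧ dz: ∂f_3/∂y - ∂f_2/∂z = ∂(y^2 + 2*z^2)/∂y - ∂(-2*x*y + 3*x*z + y*z)/∂z = -3*x + y
Assembling: d(omega) = (-2*y + 3*z) dx ∧ dy + (x) dx ∧ dz + (-3*x + y) dy ∧ dz.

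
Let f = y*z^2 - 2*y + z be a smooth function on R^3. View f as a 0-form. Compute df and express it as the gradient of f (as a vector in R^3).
df = (0) dx + (z^2 - 2) dy + (2*y*z + 1) dz; grad f = (0, z^2 - 2, 2*y*z + 1)

For a 0-form f, d f = (∂f/∂x) dx + (∂f/∂y) dy + (∂f/∂z) dz. The components of the vector representation are exactly the entries of grad f in Cartesian coordinates:
  ∂f/∂x = 0
  ∂f/∂y = z^2 - 2
  ∂f/∂z = 2*y*z + 1.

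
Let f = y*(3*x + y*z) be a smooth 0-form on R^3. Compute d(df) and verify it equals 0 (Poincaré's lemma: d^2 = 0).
d(df) = 0

Step 1: df = sum_i (∂f/∂x_i) dx_i = (3*y) dx + (3*x + 2*y*z) dy + (y^2) dz.
Step 2: Apply d again. Using the 1-form formula, the coefficient of dx ∧ dy in d(df) is ∂^2 f/∂x ∂y - ∂^2 f/∂y ∂x = (3) - (3) = 0 (equality of mixed partials for smooth f).
Similarly for dx ∧ dz and dy ∧ dz — all coefficients vanish. So d(df) = 0.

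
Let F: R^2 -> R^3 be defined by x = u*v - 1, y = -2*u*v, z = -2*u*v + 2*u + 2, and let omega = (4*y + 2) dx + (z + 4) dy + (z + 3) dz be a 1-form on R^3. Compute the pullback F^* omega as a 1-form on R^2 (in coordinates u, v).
F^* omega = (-12*u*v + 4*u - 20*v + 10) du + (4*u*(-2*u - 5)) dv

Using F^*(f dg) = (f ∘ F) d(g ∘ F), substitute each coordinate x_i by F_i(u, v) in f_i, and replace dx_i by d F_i = (∂F_i/∂u) du + (∂F_i/∂v) dv.
  For the x component: f_1(F) = -8*u*v + 2; d F_1 = (v) du + (u) dv
  For the y component: f_2(F) = -2*u*v + 2*u + 6; d F_2 = (-2*v) du + (-2*u) dv
  For the z component: f_3(F) = -2*u*v + 2*u + 5; d F_3 = (2 - 2*v) du + (-2*u) dv
Combining and collecting du, dv coefficients:
  coeff of du: -12*u*v + 4*u - 20*v + 10
  coeff of dv: 4*u*(-2*u - 5)
F^* omega = (-12*u*v + 4*u - 20*v + 10) du + (4*u*(-2*u - 5)) dv.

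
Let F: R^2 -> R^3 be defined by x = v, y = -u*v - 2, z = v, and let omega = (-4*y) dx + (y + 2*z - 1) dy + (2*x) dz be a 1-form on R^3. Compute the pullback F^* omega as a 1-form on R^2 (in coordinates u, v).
F^* omega = (v*(u*v - 2*v + 3)) du + (u^2*v + 2*u*v + 3*u + 2*v + 8) dv

Using F^*(f dg) = (f ∘ F) d(g ∘ F), substitute each coordinate x_i by F_i(u, v) in f_i, and replace dx_i by d F_i = (∂F_i/∂u) du + (∂F_i/∂v) dv.
  For the x component: f_1(F) = 4*u*v + 8; d F_1 = (0) du + (1) dv
  For the y component: f_2(F) = -u*v + 2*v - 3; d F_2 = (-v) du + (-u) dv
  For the z component: f_3(F) = 2*v; d F_3 = (0) du + (1) dv
Combining and collecting du, dv coefficients:
  coeff of du: v*(u*v - 2*v + 3)
  coeff of dv: u^2*v + 2*u*v + 3*u + 2*v + 8
F^* omega = (v*(u*v - 2*v + 3)) du + (u^2*v + 2*u*v + 3*u + 2*v + 8) dv.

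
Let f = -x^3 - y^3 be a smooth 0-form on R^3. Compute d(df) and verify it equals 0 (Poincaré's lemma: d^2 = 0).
d(df) = 0

Step 1: df = sum_i (∂f/∂x_i) dx_i = (-3*x^2) dx + (-3*y^2) dy + (0) dz.
Step 2: Apply d again. Using the 1-form formula, the coefficient of dx ∧ dy in d(df) is ∂^2 f/∂x ∂y - ∂^2 f/∂y ∂x = (0) - (0) = 0 (equality of mixed partials for smooth f).
Similarly for dx ∧ dz and dy ∧ dz — all coefficients vanish. So d(df) = 0.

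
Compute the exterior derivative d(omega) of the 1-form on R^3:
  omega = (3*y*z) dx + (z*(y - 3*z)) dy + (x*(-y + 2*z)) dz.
d(omega) = (-3*z) dx ∧ dy + (-4*y + 2*z) dx ∧ dz + (-x - y + 6*z) dy ∧ dz

For a 1-form omega = sum_i f_i dx_i, the exterior derivative is
  d(omega) = sum_{i < j} (∂f_j/∂x_i - ∂f_i/∂x_j) dx_i ∧ dx_j.
  coefficient of dx ∧ dy: ∂f_2/∂x - ∂f_1/∂y = ∂(z*(y - 3*z))/∂x - ∂(3*y*z)/∂y = -3*z
  coefficient of dx ∧ dz: ∂f_3/∂x - ∂f_1/∂z = ∂(x*(-y + 2*z))/∂x - ∂(3*y*z)/∂z = -4*y + 2*z
  coefficient of dy ∧ dz: ∂f_3/∂y - ∂f_2/∂z = ∂(x*(-y + 2*z))/∂y - ∂(z*(y - 3*z))/∂z = -x - y + 6*z
Assembling: d(omega) = (-3*z) dx ∧ dy + (-4*y + 2*z) dx ∧ dz + (-x - y + 6*z) dy ∧ dz.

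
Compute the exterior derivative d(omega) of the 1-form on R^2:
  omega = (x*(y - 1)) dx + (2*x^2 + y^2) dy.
d(omega) = (3*x) dx ∧ dy

For a 1-form omega = sum_i f_i dx_i, the exterior derivative is
  d(omega) = sum_{i < j} (∂f_j/∂x_i - ∂f_i/∂x_j) dx_i ∧ dx_j.
  coefficient of dx ∧ dy: ∂f_2/∂x - ∂f_1/∂y = ∂(2*x^2 + y^2)/∂x - ∂(x*(y - 1))/∂y = 3*x
Assembling: d(omega) = (3*x) dx ∧ dy.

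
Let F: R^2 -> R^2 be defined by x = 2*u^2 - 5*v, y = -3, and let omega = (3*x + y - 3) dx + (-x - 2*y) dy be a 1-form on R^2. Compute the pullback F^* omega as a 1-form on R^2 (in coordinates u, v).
F^* omega = (12*u*(2*u^2 - 5*v - 2)) du + (-30*u^2 + 75*v + 30) dv

Using F^*(f dg) = (f ∘ F) d(g ∘ F), substitute each coordinate x_i by F_i(u, v) in f_i, and replace dx_i by d F_i = (∂F_i/∂u) du + (∂F_i/∂v) dv.
  For the x component: f_1(F) = 6*u^2 - 15*v - 6; d F_1 = (4*u) du + (-5) dv
  For the y component: f_2(F) = -2*u^2 + 5*v + 6; d F_2 = (0) du + (0) dv
Combining and collecting du, dv coefficients:
  coeff of du: 12*u*(2*u^2 - 5*v - 2)
  coeff of dv: -30*u^2 + 75*v + 30
F^* omega = (12*u*(2*u^2 - 5*v - 2)) du + (-30*u^2 + 75*v + 30) dv.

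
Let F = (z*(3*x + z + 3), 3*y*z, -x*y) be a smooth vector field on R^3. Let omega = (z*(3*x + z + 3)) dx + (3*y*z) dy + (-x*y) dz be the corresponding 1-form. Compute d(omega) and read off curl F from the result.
d(omega) = (-x - 3*y) dy ∧ dz + (3*x + y + 2*z + 3) dz ∧ dx + (0) dx ∧ dy; curl F = (-x - 3*y, 3*x + y + 2*z + 3, 0)

d omega = sum_{i<j} (∂f_j/∂x_i - ∂f_i/∂x_j) dx_i ∧ dx_j. Under the identification (dy ∧ dz, dz ∧ dx, dx ∧ dy) ↔ (e_x, e_y, e_z), the coefficients are exactly the components of curl F. Compute:
  ∂R/∂y - ∂Q/∂z = (-x) - (3*y) = -x - 3*y
  ∂P/∂z - ∂R/∂x = (3*x + 2*z + 3) - (-y) = 3*x + y + 2*z + 3
  ∂Q/∂x - ∂P/∂y = (0) - (0) = 0.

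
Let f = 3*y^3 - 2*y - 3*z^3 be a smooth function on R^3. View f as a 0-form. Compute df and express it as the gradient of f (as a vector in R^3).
df = (0) dx + (9*y^2 - 2) dy + (-9*z^2) dz; grad f = (0, 9*y^2 - 2, -9*z^2)

For a 0-form f, d f = (∂f/∂x) dx + (∂f/∂y) dy + (∂f/∂z) dz. The components of the vector representation are exactly the entries of grad f in Cartesian coordinates:
  ∂f/∂x = 0
  ∂f/∂y = 9*y^2 - 2
  ∂f/∂z = -9*z^2.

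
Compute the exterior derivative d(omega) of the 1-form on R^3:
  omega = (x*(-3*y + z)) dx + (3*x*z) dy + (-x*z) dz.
d(omega) = (3*x + 3*z) dx ∧ dy + (-x - z) dx ∧ dz + (-3*x) dy ∧ dz

For a 1-form omega = sum_i f_i dx_i, the exterior derivative is
  d(omega) = sum_{i < j} (∂f_j/∂x_i - ∂f_i/∂x_j) dx_i ∧ dx_j.
  coefficient of dx ∧ dy: ∂f_2/∂x - ∂f_1/∂y = ∂(3*x*z)/∂x - ∂(x*(-3*y + z))/∂y = 3*x + 3*z
  coefficient of dx ∧ dz: ∂f_3/∂x - ∂f_1/∂z = ∂(-x*z)/∂x - ∂(x*(-3*y + z))/∂z = -x - z
  coefficient of dy ∧ dz: ∂f_3/∂y - ∂f_2/∂z = ∂(-x*z)/∂y - ∂(3*x*z)/∂z = -3*x
Assembling: d(omega) = (3*x + 3*z) dx ∧ dy + (-x - z) dx ∧ dz + (-3*x) dy ∧ dz.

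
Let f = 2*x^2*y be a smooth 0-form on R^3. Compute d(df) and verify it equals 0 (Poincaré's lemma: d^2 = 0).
d(df) = 0

Step 1: df = sum_i (∂f/∂x_i) dx_i = (4*x*y) dx + (2*x^2) dy + (0) dz.
Step 2: Apply d again. Using the 1-form formula, the coefficient of dx ∧ dy in d(df) is ∂^2 f/∂x ∂y - ∂^2 f/∂y ∂x = (4*x) - (4*x) = 0 (equality of mixed partials for smooth f).
Similarly for dx ∧ dz and dy ∧ dz — all coefficients vanish. So d(df) = 0.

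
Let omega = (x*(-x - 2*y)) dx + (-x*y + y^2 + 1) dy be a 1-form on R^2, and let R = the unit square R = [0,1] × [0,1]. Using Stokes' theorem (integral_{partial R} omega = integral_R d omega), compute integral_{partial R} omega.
integral_(partial R) omega = 1/2

Stokes: integral_partial_R omega = integral_R d omega with d omega = (∂Q/∂x - ∂P/∂y) dx ∧ dy.
  ∂Q/∂x = -y
  ∂P/∂y = -2*x
  integrand = ∂Q/∂x - ∂P/∂y = 2*x - y.
Integrating over R: integral_0^1 integral_0^1 (2*x - y) dx dy = 1/2.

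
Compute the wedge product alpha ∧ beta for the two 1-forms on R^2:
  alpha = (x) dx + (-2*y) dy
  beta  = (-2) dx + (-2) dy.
alpha ∧ beta = (-2*x - 4*y) dx ∧ dy

Distribute the wedge, using dx_i ∧ dx_j = -dx_j ∧ dx_i and dx_i ∧ dx_i = 0. For each pair (i, j) with i < j, the coefficient of dx_i ∧ dx_j in alpha ∧ beta is (alpha_i * beta_j - alpha_j * beta_i). Collecting: alpha ∧ beta = (-2*x - 4*y) dx ∧ dy.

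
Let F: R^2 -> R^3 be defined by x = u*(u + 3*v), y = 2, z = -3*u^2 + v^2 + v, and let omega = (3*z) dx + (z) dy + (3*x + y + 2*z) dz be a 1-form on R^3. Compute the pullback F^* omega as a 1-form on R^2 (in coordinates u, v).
F^* omega = (-81*u^2*v - 6*u*v^2 - 6*u*v - 12*u + 9*v^3 + 9*v^2) du + (-27*u^3 - 6*u^2*v - 3*u^2 + 27*u*v^2 + 18*u*v + 4*v^3 + 6*v^2 + 6*v + 2) dv

Using F^*(f dg) = (f ∘ F) d(g ∘ F), substitute each coordinate x_i by F_i(u, v) in f_i, and replace dx_i by d F_i = (∂F_i/∂u) du + (∂F_i/∂v) dv.
  For the x component: f_1(F) = -9*u^2 + 3*v^2 + 3*v; d F_1 = (2*u + 3*v) du + (3*u) dv
  For the y component: f_2(F) = -3*u^2 + v^2 + v; d F_2 = (0) du + (0) dv
  For the z component: f_3(F) = -3*u^2 + 9*u*v + 2*v^2 + 2*v + 2; d F_3 = (-6*u) du + (2*v + 1) dv
Combining and collecting du, dv coefficients:
  coeff of du: -81*u^2*v - 6*u*v^2 - 6*u*v - 12*u + 9*v^3 + 9*v^2
  coeff of dv: -27*u^3 - 6*u^2*v - 3*u^2 + 27*u*v^2 + 18*u*v + 4*v^3 + 6*v^2 + 6*v + 2
F^* omega = (-81*u^2*v - 6*u*v^2 - 6*u*v - 12*u + 9*v^3 + 9*v^2) du + (-27*u^3 - 6*u^2*v - 3*u^2 + 27*u*v^2 + 18*u*v + 4*v^3 + 6*v^2 + 6*v + 2) dv.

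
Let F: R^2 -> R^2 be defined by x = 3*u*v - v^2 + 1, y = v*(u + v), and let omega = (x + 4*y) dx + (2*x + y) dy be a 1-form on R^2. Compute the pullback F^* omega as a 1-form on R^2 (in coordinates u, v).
F^* omega = (v*(28*u*v + 8*v^2 + 5)) du + (28*u^2*v + 8*u*v^2 + 5*u - 8*v^3 + 2*v) dv

Using F^*(f dg) = (f ∘ F) d(g ∘ F), substitute each coordinate x_i by F_i(u, v) in f_i, and replace dx_i by d F_i = (∂F_i/∂u) du + (∂F_i/∂v) dv.
  For the x component: f_1(F) = 7*u*v + 3*v^2 + 1; d F_1 = (3*v) du + (3*u - 2*v) dv
  For the y component: f_2(F) = 7*u*v - v^2 + 2; d F_2 = (v) du + (u + 2*v) dv
Combining and collecting du, dv coefficients:
  coeff of du: v*(28*u*v + 8*v^2 + 5)
  coeff of dv: 28*u^2*v + 8*u*v^2 + 5*u - 8*v^3 + 2*v
F^* omega = (v*(28*u*v + 8*v^2 + 5)) du + (28*u^2*v + 8*u*v^2 + 5*u - 8*v^3 + 2*v) dv.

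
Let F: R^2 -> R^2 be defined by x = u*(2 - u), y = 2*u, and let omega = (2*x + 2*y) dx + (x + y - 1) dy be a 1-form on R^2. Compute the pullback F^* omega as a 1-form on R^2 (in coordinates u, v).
F^* omega = (4*u^3 - 22*u^2 + 24*u - 2) du

Using F^*(f dg) = (f ∘ F) d(g ∘ F), substitute each coordinate x_i by F_i(u, v) in f_i, and replace dx_i by d F_i = (∂F_i/∂u) du + (∂F_i/∂v) dv.
  For the x component: f_1(F) = 2*u*(4 - u); d F_1 = (2 - 2*u) du + (0) dv
  For the y component: f_2(F) = -u^2 + 4*u - 1; d F_2 = (2) du + (0) dv
Combining and collecting du, dv coefficients:
  coeff of du: 4*u^3 - 22*u^2 + 24*u - 2
  coeff of dv: 0
F^* omega = (4*u^3 - 22*u^2 + 24*u - 2) du.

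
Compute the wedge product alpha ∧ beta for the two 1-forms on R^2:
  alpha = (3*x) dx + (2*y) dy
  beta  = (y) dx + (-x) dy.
alpha ∧ beta = (-3*x^2 - 2*y^2) dx ∧ dy

Distribute the wedge, using dx_i ∧ dx_j = -dx_j ∧ dx_i and dx_i ∧ dx_i = 0. For each pair (i, j) with i < j, the coefficient of dx_i ∧ dx_j in alpha ∧ beta is (alpha_i * beta_j - alpha_j * beta_i). Collecting: alpha ∧ beta = (-3*x^2 - 2*y^2) dx ∧ dy.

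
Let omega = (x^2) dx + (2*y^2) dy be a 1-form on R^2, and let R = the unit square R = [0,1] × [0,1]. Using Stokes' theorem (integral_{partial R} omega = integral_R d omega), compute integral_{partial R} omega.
integral_(partial R) omega = 0

Stokes: integral_partial_R omega = integral_R d omega with d omega = (∂Q/∂x - ∂P/∂y) dx ∧ dy.
  ∂Q/∂x = 0
  ∂P/∂y = 0
  integrand = ∂Q/∂x - ∂P/∂y = 0.
Integrating over R: integral_0^1 integral_0^1 (0) dx dy = 0.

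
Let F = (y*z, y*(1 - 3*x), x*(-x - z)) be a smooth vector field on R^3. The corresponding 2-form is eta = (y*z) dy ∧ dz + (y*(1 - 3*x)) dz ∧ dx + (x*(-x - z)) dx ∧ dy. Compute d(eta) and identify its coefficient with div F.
d(eta) = (1 - 4*x) dx ∧ dy ∧ dz; div F = 1 - 4*x

For a 2-form in R^3 of the form above, applying d gives a 3-form with coefficient ∂P/∂x + ∂Q/∂y + ∂R/∂z:
  ∂P/∂x = 0
  ∂Q/∂y = 1 - 3*x
  ∂R/∂z = -x
Sum = 1 - 4*x, which is exactly div F.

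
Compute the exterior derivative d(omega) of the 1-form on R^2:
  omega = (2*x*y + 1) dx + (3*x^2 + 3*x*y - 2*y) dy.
d(omega) = (4*x + 3*y) dx ∧ dy

For a 1-form omega = sum_i f_i dx_i, the exterior derivative is
  d(omega) = sum_{i < j} (∂f_j/∂x_i - ∂f_i/∂x_j) dx_i ∧ dx_j.
  coefficient of dx ∧ dy: ∂f_2/∂x - ∂f_1/∂y = ∂(3*x^2 + 3*x*y - 2*y)/∂x - ∂(2*x*y + 1)/∂y = 4*x + 3*y
Assembling: d(omega) = (4*x + 3*y) dx ∧ dy.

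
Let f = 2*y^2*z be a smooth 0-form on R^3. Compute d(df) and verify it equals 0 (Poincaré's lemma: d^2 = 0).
d(df) = 0

Step 1: df = sum_i (∂f/∂x_i) dx_i = (0) dx + (4*y*z) dy + (2*y^2) dz.
Step 2: Apply d again. Using the 1-form formula, the coefficient of dx ∧ dy in d(df) is ∂^2 f/∂x ∂y - ∂^2 f/∂y ∂x = (0) - (0) = 0 (equality of mixed partials for smooth f).
Similarly for dx ∧ dz and dy ∧ dz — all coefficients vanish. So d(df) = 0.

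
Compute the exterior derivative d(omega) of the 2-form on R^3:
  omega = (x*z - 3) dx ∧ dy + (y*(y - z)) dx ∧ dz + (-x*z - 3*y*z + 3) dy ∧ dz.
d(omega) = (x - 2*y) dx ∧ dy ∧ dz

For a 2-form omega = sum_{i<j} g_{ij} dx_i ∧ dx_j, the exterior derivative is
  d(omega) = sum_{i<j} d(g_{ij}) ∧ dx_i ∧ dx_j = sum_{i<j, k} (∂g_{ij}/∂x_k) dx_k ∧ dx_i ∧ dx_j.
Expand each term, using dx_k ∧ dx_i ∧ dx_j = sgn(permutation) dx_{(a)} ∧ dx_{(b)} ∧ dx_{(c)} with (a < b < c) sorted:
  d(x*z - 3) includes (∂/∂z)(x*z - 3) dz = (x) dz, which multiplied by dx ∧ dy gives (x) dx ∧ dy ∧ dz
  d(y*(y - z)) includes (∂/∂y)(y*(y - z)) dy = (2*y - z) dy, which multiplied by dx ∧ dz gives (-2*y + z) dx ∧ dy ∧ dz
  d(-x*z - 3*y*z + 3) includes (∂/∂x)(-x*z - 3*y*z + 3) dx = (-z) dx, which multiplied by dy ∧ dz gives (-z) dx ∧ dy ∧ dz
Collecting like 3-forms: d(omega) = (x - 2*y) dx ∧ dy ∧ dz.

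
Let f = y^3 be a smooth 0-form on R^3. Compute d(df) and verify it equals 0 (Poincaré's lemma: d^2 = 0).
d(df) = 0

Step 1: df = sum_i (∂f/∂x_i) dx_i = (0) dx + (3*y^2) dy + (0) dz.
Step 2: Apply d again. Using the 1-form formula, the coefficient of dx ∧ dy in d(df) is ∂^2 f/∂x ∂y - ∂^2 f/∂y ∂x = (0) - (0) = 0 (equality of mixed partials for smooth f).
Similarly for dx ∧ dz and dy ∧ dz — all coefficients vanish. So d(df) = 0.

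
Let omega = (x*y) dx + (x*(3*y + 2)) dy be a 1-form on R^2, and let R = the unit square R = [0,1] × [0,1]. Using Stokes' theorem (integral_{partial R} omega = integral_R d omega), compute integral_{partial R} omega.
integral_(partial R) omega = 3

Stokes: integral_partial_R omega = integral_R d omega with d omega = (∂Q/∂x - ∂P/∂y) dx ∧ dy.
  ∂Q/∂x = 3*y + 2
  ∂P/∂y = x
  integrand = ∂Q/∂x - ∂P/∂y = -x + 3*y + 2.
Integrating over R: integral_0^1 integral_0^1 (-x + 3*y + 2) dx dy = 3.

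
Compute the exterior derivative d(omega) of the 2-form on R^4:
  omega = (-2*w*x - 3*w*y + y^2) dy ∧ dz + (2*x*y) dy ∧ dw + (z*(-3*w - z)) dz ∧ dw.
d(omega) = (-2*w) dx ∧ dy ∧ dz + (-2*x - 3*y) dy ∧ dz ∧ dw + (2*y) dx ∧ dy ∧ dw

For a 2-form omega = sum_{i<j} g_{ij} dx_i ∧ dx_j, the exterior derivative is
  d(omega) = sum_{i<j} d(g_{ij}) ∧ dx_i ∧ dx_j = sum_{i<j, k} (∂g_{ij}/∂x_k) dx_k ∧ dx_i ∧ dx_j.
Expand each term, using dx_k ∧ dx_i ∧ dx_j = sgn(permutation) dx_{(a)} ∧ dx_{(b)} ∧ dx_{(c)} with (a < b < c) sorted:
  d(-2*w*x - 3*w*y + y^2) includes (∂/∂x)(-2*w*x - 3*w*y + y^2) dx = (-2*w) dx, which multiplied by dy ∧ dz gives (-2*w) dx ∧ dy ∧ dz
  d(-2*w*x - 3*w*y + y^2) includes (∂/∂w)(-2*w*x - 3*w*y + y^2) dw = (-2*x - 3*y) dw, which multiplied by dy ∧ dz gives (-2*x - 3*y) dy ∧ dz ∧ dw
  d(2*x*y) includes (∂/∂x)(2*x*y) dx = (2*y) dx, which multiplied by dy ∧ dw gives (2*y) dx ∧ dy ∧ dw
Collecting like 3-forms: d(omega) = (-2*w) dx ∧ dy ∧ dz + (-2*x - 3*y) dy ∧ dz ∧ dw + (2*y) dx ∧ dy ∧ dw.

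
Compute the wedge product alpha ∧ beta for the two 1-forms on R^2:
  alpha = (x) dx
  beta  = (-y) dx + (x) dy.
alpha ∧ beta = (x^2) dx ∧ dy

Distribute the wedge, using dx_i ∧ dx_j = -dx_j ∧ dx_i and dx_i ∧ dx_i = 0. For each pair (i, j) with i < j, the coefficient of dx_i ∧ dx_j in alpha ∧ beta is (alpha_i * beta_j - alpha_j * beta_i). Collecting: alpha ∧ beta = (x^2) dx ∧ dy.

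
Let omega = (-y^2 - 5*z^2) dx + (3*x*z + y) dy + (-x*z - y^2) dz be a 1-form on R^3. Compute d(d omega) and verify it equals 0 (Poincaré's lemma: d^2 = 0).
d(d omega) = 0

Step 1: d omega = sum_{i<j} (∂f_j/∂x_i - ∂f_i/∂x_j) dx_i ∧ dx_j:
  coeff of dx ∧ dy: 2*y + 3*z
  coeff of dx ∧ dz: 9*z
  coeff of dy ∧ dz: -3*x - 2*y
Step 2: Apply d again to each 2-form coefficient. The only possible 3-form in R^3 is dx ∧ dy ∧ dz, with coefficient
  ∂(coeff of dy∧dz)/∂x - ∂(coeff of dx∧dz)/∂y + ∂(coeff of dx∧dy)/∂z
  = ∂/∂x (-3*x - 2*y) - ∂/∂y (9*z) + ∂/∂z (2*y + 3*z).
Each of these terms simplifies to sums of mixed partials that cancel in pairs. The result is 0 (by equality of mixed partials for smooth functions — Schwarz / Clairaut).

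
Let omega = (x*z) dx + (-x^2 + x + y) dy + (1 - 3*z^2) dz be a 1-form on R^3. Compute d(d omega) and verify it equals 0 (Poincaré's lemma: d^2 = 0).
d(d omega) = 0

Step 1: d omega = sum_{i<j} (∂f_j/∂x_i - ∂f_i/∂x_j) dx_i ∧ dx_j:
  coeff of dx ∧ dy: 1 - 2*x
  coeff of dx ∧ dz: -x
  coeff of dy ∧ dz: 0
Step 2: Apply d again to each 2-form coefficient. The only possible 3-form in R^3 is dx ∧ dy ∧ dz, with coefficient
  ∂(coeff of dy∧dz)/∂x - ∂(coeff of dx∧dz)/∂y + ∂(coeff of dx∧dy)/∂z
  = ∂/∂x (0) - ∂/∂y (-x) + ∂/∂z (1 - 2*x).
Each of these terms simplifies to sums of mixed partials that cancel in pairs. The result is 0 (by equality of mixed partials for smooth functions — Schwarz / Clairaut).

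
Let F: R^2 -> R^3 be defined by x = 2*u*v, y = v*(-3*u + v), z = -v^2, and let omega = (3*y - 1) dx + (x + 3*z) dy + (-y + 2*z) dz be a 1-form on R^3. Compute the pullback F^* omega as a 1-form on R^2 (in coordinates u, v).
F^* omega = (v*(-24*u*v + 15*v^2 - 2)) du + (u*(-24*u*v + 13*v^2 - 2)) dv

Using F^*(f dg) = (f ∘ F) d(g ∘ F), substitute each coordinate x_i by F_i(u, v) in f_i, and replace dx_i by d F_i = (∂F_i/∂u) du + (∂F_i/∂v) dv.
  For the x component: f_1(F) = -9*u*v + 3*v^2 - 1; d F_1 = (2*v) du + (2*u) dv
  For the y component: f_2(F) = v*(2*u - 3*v); d F_2 = (-3*v) du + (-3*u + 2*v) dv
  For the z component: f_3(F) = 3*v*(u - v); d F_3 = (0) du + (-2*v) dv
Combining and collecting du, dv coefficients:
  coeff of du: v*(-24*u*v + 15*v^2 - 2)
  coeff of dv: u*(-24*u*v + 13*v^2 - 2)
F^* omega = (v*(-24*u*v + 15*v^2 - 2)) du + (u*(-24*u*v + 13*v^2 - 2)) dv.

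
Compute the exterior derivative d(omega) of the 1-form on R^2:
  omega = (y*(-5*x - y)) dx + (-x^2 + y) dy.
d(omega) = (3*x + 2*y) dx ∧ dy

For a 1-form omega = sum_i f_i dx_i, the exterior derivative is
  d(omega) = sum_{i < j} (∂f_j/∂x_i - ∂f_i/∂x_j) dx_i ∧ dx_j.
  coefficient of dx ∧ dy: ∂f_2/∂x - ∂f_1/∂y = ∂(-x^2 + y)/∂x - ∂(y*(-5*x - y))/∂y = 3*x + 2*y
Assembling: d(omega) = (3*x + 2*y) dx ∧ dy.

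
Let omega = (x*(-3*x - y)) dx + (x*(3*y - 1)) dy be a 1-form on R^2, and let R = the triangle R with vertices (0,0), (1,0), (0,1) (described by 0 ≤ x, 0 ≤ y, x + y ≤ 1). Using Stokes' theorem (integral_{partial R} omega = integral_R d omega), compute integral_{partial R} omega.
integral_(partial R) omega = 1/6

Stokes: integral_partial_R omega = integral_R d omega with d omega = (∂Q/∂x - ∂P/∂y) dx ∧ dy.
  ∂Q/∂x = 3*y - 1
  ∂P/∂y = -x
  integrand = ∂Q/∂x - ∂P/∂y = x + 3*y - 1.
Integrating over R: integral_0^1 integral_0^{1-x} (x + 3*y - 1) dy dx = 1/6.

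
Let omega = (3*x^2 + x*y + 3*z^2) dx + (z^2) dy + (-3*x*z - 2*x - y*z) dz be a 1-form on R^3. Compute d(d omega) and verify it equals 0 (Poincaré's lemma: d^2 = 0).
d(d omega) = 0

Step 1: d omega = sum_{i<j} (∂f_j/∂x_i - ∂f_i/∂x_j) dx_i ∧ dx_j:
  coeff of dx ∧ dy: -x
  coeff of dx ∧ dz: -9*z - 2
  coeff of dy ∧ dz: -3*z
Step 2: Apply d again to each 2-form coefficient. The only possible 3-form in R^3 is dx ∧ dy ∧ dz, with coefficient
  ∂(coeff of dy∧dz)/∂x - ∂(coeff of dx∧dz)/∂y + ∂(coeff of dx∧dy)/∂z
  = ∂/∂x (-3*z) - ∂/∂y (-9*z - 2) + ∂/∂z (-x).
Each of these terms simplifies to sums of mixed partials that cancel in pairs. The result is 0 (by equality of mixed partials for smooth functions — Schwarz / Clairaut).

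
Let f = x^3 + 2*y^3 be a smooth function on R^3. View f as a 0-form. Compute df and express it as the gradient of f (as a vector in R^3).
df = (3*x^2) dx + (6*y^2) dy + (0) dz; grad f = (3*x^2, 6*y^2, 0)

For a 0-form f, d f = (∂f/∂x) dx + (∂f/∂y) dy + (∂f/∂z) dz. The components of the vector representation are exactly the entries of grad f in Cartesian coordinates:
  ∂f/∂x = 3*x^2
  ∂f/∂y = 6*y^2
  ∂f/∂z = 0.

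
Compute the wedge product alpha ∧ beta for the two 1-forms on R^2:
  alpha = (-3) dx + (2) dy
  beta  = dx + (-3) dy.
alpha ∧ beta = (7) dx ∧ dy

Distribute the wedge, using dx_i ∧ dx_j = -dx_j ∧ dx_i and dx_i ∧ dx_i = 0. For each pair (i, j) with i < j, the coefficient of dx_i ∧ dx_j in alpha ∧ beta is (alpha_i * beta_j - alpha_j * beta_i). Collecting: alpha ∧ beta = (7) dx ∧ dy.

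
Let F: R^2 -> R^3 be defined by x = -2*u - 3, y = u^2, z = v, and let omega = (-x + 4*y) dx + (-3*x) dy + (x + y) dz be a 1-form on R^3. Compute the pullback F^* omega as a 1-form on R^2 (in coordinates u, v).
F^* omega = (4*u^2 + 14*u - 6) du + (u^2 - 2*u - 3) dv

Using F^*(f dg) = (f ∘ F) d(g ∘ F), substitute each coordinate x_i by F_i(u, v) in f_i, and replace dx_i by d F_i = (∂F_i/∂u) du + (∂F_i/∂v) dv.
  For the x component: f_1(F) = 4*u^2 + 2*u + 3; d F_1 = (-2) du + (0) dv
  For the y component: f_2(F) = 6*u + 9; d F_2 = (2*u) du + (0) dv
  For the z component: f_3(F) = u^2 - 2*u - 3; d F_3 = (0) du + (1) dv
Combining and collecting du, dv coefficients:
  coeff of du: 4*u^2 + 14*u - 6
  coeff of dv: u^2 - 2*u - 3
F^* omega = (4*u^2 + 14*u - 6) du + (u^2 - 2*u - 3) dv.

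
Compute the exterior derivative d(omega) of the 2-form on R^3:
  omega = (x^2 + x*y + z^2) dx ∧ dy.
d(omega) = (2*z) dx ∧ dy ∧ dz

For a 2-form omega = sum_{i<j} g_{ij} dx_i ∧ dx_j, the exterior derivative is
  d(omega) = sum_{i<j} d(g_{ij}) ∧ dx_i ∧ dx_j = sum_{i<j, k} (∂g_{ij}/∂x_k) dx_k ∧ dx_i ∧ dx_j.
Expand each term, using dx_k ∧ dx_i ∧ dx_j = sgn(permutation) dx_{(a)} ∧ dx_{(b)} ∧ dx_{(c)} with (a < b < c) sorted:
  d(x^2 + x*y + z^2) includes (∂/∂z)(x^2 + x*y + z^2) dz = (2*z) dz, which multiplied by dx ∧ dy gives (2*z) dx ∧ dy ∧ dz
Collecting like 3-forms: d(omega) = (2*z) dx ∧ dy ∧ dz.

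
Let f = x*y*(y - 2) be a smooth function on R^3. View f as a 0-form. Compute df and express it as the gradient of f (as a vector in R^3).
df = (y*(y - 2)) dx + (2*x*(y - 1)) dy + (0) dz; grad f = (y*(y - 2), 2*x*(y - 1), 0)

For a 0-form f, d f = (∂f/∂x) dx + (∂f/∂y) dy + (∂f/∂z) dz. The components of the vector representation are exactly the entries of grad f in Cartesian coordinates:
  ∂f/∂x = y*(y - 2)
  ∂f/∂y = 2*x*(y - 1)
  ∂f/∂z = 0.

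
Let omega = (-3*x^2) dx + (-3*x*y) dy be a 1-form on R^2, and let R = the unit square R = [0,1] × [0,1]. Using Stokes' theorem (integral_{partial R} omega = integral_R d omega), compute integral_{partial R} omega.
integral_(partial R) omega = -3/2

Stokes: integral_partial_R omega = integral_R d omega with d omega = (∂Q/∂x - ∂P/∂y) dx ∧ dy.
  ∂Q/∂x = -3*y
  ∂P/∂y = 0
  integrand = ∂Q/∂x - ∂P/∂y = -3*y.
Integrating over R: integral_0^1 integral_0^1 (-3*y) dx dy = -3/2.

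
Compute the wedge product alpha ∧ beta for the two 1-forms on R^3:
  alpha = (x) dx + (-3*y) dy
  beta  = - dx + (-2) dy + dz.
alpha ∧ beta = (-2*x - 3*y) dx ∧ dy + (x) dx ∧ dz + (-3*y) dy ∧ dz

Distribute the wedge, using dx_i ∧ dx_j = -dx_j ∧ dx_i and dx_i ∧ dx_i = 0. For each pair (i, j) with i < j, the coefficient of dx_i ∧ dx_j in alpha ∧ beta is (alpha_i * beta_j - alpha_j * beta_i). Collecting: alpha ∧ beta = (-2*x - 3*y) dx ∧ dy + (x) dx ∧ dz + (-3*y) dy ∧ dz.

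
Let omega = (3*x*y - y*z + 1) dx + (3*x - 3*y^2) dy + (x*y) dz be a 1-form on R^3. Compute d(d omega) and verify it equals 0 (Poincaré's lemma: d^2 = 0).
d(d omega) = 0

Step 1: d omega = sum_{i<j} (∂f_j/∂x_i - ∂f_i/∂x_j) dx_i ∧ dx_j:
  coeff of dx ∧ dy: -3*x + z + 3
  coeff of dx ∧ dz: 2*y
  coeff of dy ∧ dz: x
Step 2: Apply d again to each 2-form coefficient. The only possible 3-form in R^3 is dx ∧ dy ∧ dz, with coefficient
  ∂(coeff of dy∧dz)/∂x - ∂(coeff of dx∧dz)/∂y + ∂(coeff of dx∧dy)/∂z
  = ∂/∂x (x) - ∂/∂y (2*y) + ∂/∂z (-3*x + z + 3).
Each of these terms simplifies to sums of mixed partials that cancel in pairs. The result is 0 (by equality of mixed partials for smooth functions — Schwarz / Clairaut).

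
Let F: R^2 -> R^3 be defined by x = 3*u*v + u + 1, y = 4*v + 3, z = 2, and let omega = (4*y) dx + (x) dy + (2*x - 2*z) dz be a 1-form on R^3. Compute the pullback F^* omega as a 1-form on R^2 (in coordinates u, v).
F^* omega = (48*v^2 + 52*v + 12) du + (60*u*v + 40*u + 4) dv

Using F^*(f dg) = (f ∘ F) d(g ∘ F), substitute each coordinate x_i by F_i(u, v) in f_i, and replace dx_i by d F_i = (∂F_i/∂u) du + (∂F_i/∂v) dv.
  For the x component: f_1(F) = 16*v + 12; d F_1 = (3*v + 1) du + (3*u) dv
  For the y component: f_2(F) = 3*u*v + u + 1; d F_2 = (0) du + (4) dv
  For the z component: f_3(F) = 6*u*v + 2*u - 2; d F_3 = (0) du + (0) dv
Combining and collecting du, dv coefficients:
  coeff of du: 48*v^2 + 52*v + 12
  coeff of dv: 60*u*v + 40*u + 4
F^* omega = (48*v^2 + 52*v + 12) du + (60*u*v + 40*u + 4) dv.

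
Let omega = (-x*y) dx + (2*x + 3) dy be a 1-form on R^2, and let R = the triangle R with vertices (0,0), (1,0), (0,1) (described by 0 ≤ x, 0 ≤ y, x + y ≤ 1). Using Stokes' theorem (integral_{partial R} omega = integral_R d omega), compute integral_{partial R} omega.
integral_(partial R) omega = 7/6

Stokes: integral_partial_R omega = integral_R d omega with d omega = (∂Q/∂x - ∂P/∂y) dx ∧ dy.
  ∂Q/∂x = 2
  ∂P/∂y = -x
  integrand = ∂Q/∂x - ∂P/∂y = x + 2.
Integrating over R: integral_0^1 integral_0^{1-x} (x + 2) dy dx = 7/6.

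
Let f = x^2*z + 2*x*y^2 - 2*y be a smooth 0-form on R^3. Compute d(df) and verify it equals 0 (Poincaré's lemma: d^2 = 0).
d(df) = 0

Step 1: df = sum_i (∂f/∂x_i) dx_i = (2*x*z + 2*y^2) dx + (4*x*y - 2) dy + (x^2) dz.
Step 2: Apply d again. Using the 1-form formula, the coefficient of dx ∧ dy in d(df) is ∂^2 f/∂x ∂y - ∂^2 f/∂y ∂x = (4*y) - (4*y) = 0 (equality of mixed partials for smooth f).
Similarly for dx ∧ dz and dy ∧ dz — all coefficients vanish. So d(df) = 0.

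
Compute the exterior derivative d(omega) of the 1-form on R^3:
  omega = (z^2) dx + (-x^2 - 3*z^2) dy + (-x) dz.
d(omega) = (-2*x) dx ∧ dy + (-2*z - 1) dx ∧ dz + (6*z) dy ∧ dz

For a 1-form omega = sum_i f_i dx_i, the exterior derivative is
  d(omega) = sum_{i < j} (∂f_j/∂x_i - ∂f_i/∂x_j) dx_i ∧ dx_j.
  coefficient of dx ∧ dy: ∂f_2/∂x - ∂f_1/∂y = ∂(-x^2 - 3*z^2)/∂x - ∂(z^2)/∂y = -2*x
  coefficient of dx ∧ dz: ∂f_3/∂x - ∂f_1/∂z = ∂(-x)/∂x - ∂(z^2)/∂z = -2*z - 1
  coefficient of dy ∧ dz: ∂f_3/∂y - ∂f_2/∂z = ∂(-x)/∂y - ∂(-x^2 - 3*z^2)/∂z = 6*z
Assembling: d(omega) = (-2*x) dx ∧ dy + (-2*z - 1) dx ∧ dz + (6*z) dy ∧ dz.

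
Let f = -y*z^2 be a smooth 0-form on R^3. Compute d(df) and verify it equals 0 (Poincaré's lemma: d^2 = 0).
d(df) = 0

Step 1: df = sum_i (∂f/∂x_i) dx_i = (0) dx + (-z^2) dy + (-2*y*z) dz.
Step 2: Apply d again. Using the 1-form formula, the coefficient of dx ∧ dy in d(df) is ∂^2 f/∂x ∂y - ∂^2 f/∂y ∂x = (0) - (0) = 0 (equality of mixed partials for smooth f).
Similarly for dx ∧ dz and dy ∧ dz — all coefficients vanish. So d(df) = 0.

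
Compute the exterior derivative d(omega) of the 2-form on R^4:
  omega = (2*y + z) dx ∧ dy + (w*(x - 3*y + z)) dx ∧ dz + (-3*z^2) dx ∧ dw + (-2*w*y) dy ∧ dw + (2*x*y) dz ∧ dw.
d(omega) = (3*w + 1) dx ∧ dy ∧ dz + (x - y + 7*z) dx ∧ dz ∧ dw + (2*x) dy ∧ dz ∧ dw

For a 2-form omega = sum_{i<j} g_{ij} dx_i ∧ dx_j, the exterior derivative is
  d(omega) = sum_{i<j} d(g_{ij}) ∧ dx_i ∧ dx_j = sum_{i<j, k} (∂g_{ij}/∂x_k) dx_k ∧ dx_i ∧ dx_j.
Expand each term, using dx_k ∧ dx_i ∧ dx_j = sgn(permutation) dx_{(a)} ∧ dx_{(b)} ∧ dx_{(c)} with (a < b < c) sorted:
  d(2*y + z) includes (∂/∂z)(2*y + z) dz = (1) dz, which multiplied by dx ∧ dy gives (1) dx ∧ dy ∧ dz
  d(w*(x - 3*y + z)) includes (∂/∂y)(w*(x - 3*y + z)) dy = (-3*w) dy, which multiplied by dx ∧ dz gives (3*w) dx ∧ dy ∧ dz
  d(w*(x - 3*y + z)) includes (∂/∂w)(w*(x - 3*y + z)) dw = (x - 3*y + z) dw, which multiplied by dx ∧ dz gives (x - 3*y + z) dx ∧ dz ∧ dw
  d(-3*z^2) includes (∂/∂z)(-3*z^2) dz = (-6*z) dz, which multiplied by dx ∧ dw gives (6*z) dx ∧ dz ∧ dw
  d(2*x*y) includes (∂/∂x)(2*x*y) dx = (2*y) dx, which multiplied by dz ∧ dw gives (2*y) dx ∧ dz ∧ dw
  d(2*x*y) includes (∂/∂y)(2*x*y) dy = (2*x) dy, which multiplied by dz ∧ dw gives (2*x) dy ∧ dz ∧ dw
Collecting like 3-forms: d(omega) = (3*w + 1) dx ∧ dy ∧ dz + (x - y + 7*z) dx ∧ dz ∧ dw + (2*x) dy ∧ dz ∧ dw.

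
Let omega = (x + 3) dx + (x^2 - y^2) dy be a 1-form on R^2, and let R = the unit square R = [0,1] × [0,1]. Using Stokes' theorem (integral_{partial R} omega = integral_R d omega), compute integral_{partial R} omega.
integral_(partial R) omega = 1

Stokes: integral_partial_R omega = integral_R d omega with d omega = (∂Q/∂x - ∂P/∂y) dx ∧ dy.
  ∂Q/∂x = 2*x
  ∂P/∂y = 0
  integrand = ∂Q/∂x - ∂P/∂y = 2*x.
Integrating over R: integral_0^1 integral_0^1 (2*x) dx dy = 1.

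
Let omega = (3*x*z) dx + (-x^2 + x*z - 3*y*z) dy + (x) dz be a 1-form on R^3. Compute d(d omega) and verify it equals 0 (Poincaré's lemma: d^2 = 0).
d(d omega) = 0

Step 1: d omega = sum_{i<j} (∂f_j/∂x_i - ∂f_i/∂x_j) dx_i ∧ dx_j:
  coeff of dx ∧ dy: -2*x + z
  coeff of dx ∧ dz: 1 - 3*x
  coeff of dy ∧ dz: -x + 3*y
Step 2: Apply d again to each 2-form coefficient. The only possible 3-form in R^3 is dx ∧ dy ∧ dz, with coefficient
  ∂(coeff of dy∧dz)/∂x - ∂(coeff of dx∧dz)/∂y + ∂(coeff of dx∧dy)/∂z
  = ∂/∂x (-x + 3*y) - ∂/∂y (1 - 3*x) + ∂/∂z (-2*x + z).
Each of these terms simplifies to sums of mixed partials that cancel in pairs. The result is 0 (by equality of mixed partials for smooth functions — Schwarz / Clairaut).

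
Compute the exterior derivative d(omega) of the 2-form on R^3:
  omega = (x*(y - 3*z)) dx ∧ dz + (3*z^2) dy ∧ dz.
d(omega) = (-x) dx ∧ dy ∧ dz

For a 2-form omega = sum_{i<j} g_{ij} dx_i ∧ dx_j, the exterior derivative is
  d(omega) = sum_{i<j} d(g_{ij}) ∧ dx_i ∧ dx_j = sum_{i<j, k} (∂g_{ij}/∂x_k) dx_k ∧ dx_i ∧ dx_j.
Expand each term, using dx_k ∧ dx_i ∧ dx_j = sgn(permutation) dx_{(a)} ∧ dx_{(b)} ∧ dx_{(c)} with (a < b < c) sorted:
  d(x*(y - 3*z)) includes (∂/∂y)(x*(y - 3*z)) dy = (x) dy, which multiplied by dx ∧ dz gives (-x) dx ∧ dy ∧ dz
Collecting like 3-forms: d(omega) = (-x) dx ∧ dy ∧ dz.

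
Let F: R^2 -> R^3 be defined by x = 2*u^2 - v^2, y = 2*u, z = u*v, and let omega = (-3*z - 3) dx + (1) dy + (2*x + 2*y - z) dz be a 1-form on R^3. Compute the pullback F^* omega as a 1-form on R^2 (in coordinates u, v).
F^* omega = (-8*u^2*v - u*v^2 + 4*u*v - 12*u - 2*v^3 + 2) du + (4*u^3 - u^2*v + 4*u^2 + 4*u*v^2 + 6*v) dv

Using F^*(f dg) = (f ∘ F) d(g ∘ F), substitute each coordinate x_i by F_i(u, v) in f_i, and replace dx_i by d F_i = (∂F_i/∂u) du + (∂F_i/∂v) dv.
  For the x component: f_1(F) = -3*u*v - 3; d F_1 = (4*u) du + (-2*v) dv
  For the y component: f_2(F) = 1; d F_2 = (2) du + (0) dv
  For the z component: f_3(F) = 4*u^2 - u*v + 4*u - 2*v^2; d F_3 = (v) du + (u) dv
Combining and collecting du, dv coefficients:
  coeff of du: -8*u^2*v - u*v^2 + 4*u*v - 12*u - 2*v^3 + 2
  coeff of dv: 4*u^3 - u^2*v + 4*u^2 + 4*u*v^2 + 6*v
F^* omega = (-8*u^2*v - u*v^2 + 4*u*v - 12*u - 2*v^3 + 2) du + (4*u^3 - u^2*v + 4*u^2 + 4*u*v^2 + 6*v) dv.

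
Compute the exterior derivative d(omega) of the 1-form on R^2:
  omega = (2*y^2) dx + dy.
d(omega) = (-4*y) dx ∧ dy

For a 1-form omega = sum_i f_i dx_i, the exterior derivative is
  d(omega) = sum_{i < j} (∂f_j/∂x_i - ∂f_i/∂x_j) dx_i ∧ dx_j.
  coefficient of dx ∧ dy: ∂f_2/∂x - ∂f_1/∂y = ∂(1)/∂x - ∂(2*y^2)/∂y = -4*y
Assembling: d(omega) = (-4*y) dx ∧ dy.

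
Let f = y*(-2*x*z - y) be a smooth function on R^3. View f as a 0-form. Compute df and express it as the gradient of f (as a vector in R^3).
df = (-2*y*z) dx + (-2*x*z - 2*y) dy + (-2*x*y) dz; grad f = (-2*y*z, -2*x*z - 2*y, -2*x*y)

For a 0-form f, d f = (∂f/∂x) dx + (∂f/∂y) dy + (∂f/∂z) dz. The components of the vector representation are exactly the entries of grad f in Cartesian coordinates:
  ∂f/∂x = -2*y*z
  ∂f/∂y = -2*x*z - 2*y
  ∂f/∂z = -2*x*y.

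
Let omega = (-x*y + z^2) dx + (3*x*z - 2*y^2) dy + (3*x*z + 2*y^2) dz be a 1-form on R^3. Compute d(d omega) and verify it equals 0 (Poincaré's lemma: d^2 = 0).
d(d omega) = 0

Step 1: d omega = sum_{i<j} (∂f_j/∂x_i - ∂f_i/∂x_j) dx_i ∧ dx_j:
  coeff of dx ∧ dy: x + 3*z
  coeff of dx ∧ dz: z
  coeff of dy ∧ dz: -3*x + 4*y
Step 2: Apply d again to each 2-form coefficient. The only possible 3-form in R^3 is dx ∧ dy ∧ dz, with coefficient
  ∂(coeff of dy∧dz)/∂x - ∂(coeff of dx∧dz)/∂y + ∂(coeff of dx∧dy)/∂z
  = ∂/∂x (-3*x + 4*y) - ∂/∂y (z) + ∂/∂z (x + 3*z).
Each of these terms simplifies to sums of mixed partials that cancel in pairs. The result is 0 (by equality of mixed partials for smooth functions — Schwarz / Clairaut).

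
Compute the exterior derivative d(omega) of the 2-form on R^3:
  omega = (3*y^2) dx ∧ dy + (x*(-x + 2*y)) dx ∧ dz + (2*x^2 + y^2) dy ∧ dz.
d(omega) = (2*x) dx ∧ dy ∧ dz

For a 2-form omega = sum_{i<j} g_{ij} dx_i ∧ dx_j, the exterior derivative is
  d(omega) = sum_{i<j} d(g_{ij}) ∧ dx_i ∧ dx_j = sum_{i<j, k} (∂g_{ij}/∂x_k) dx_k ∧ dx_i ∧ dx_j.
Expand each term, using dx_k ∧ dx_i ∧ dx_j = sgn(permutation) dx_{(a)} ∧ dx_{(b)} ∧ dx_{(c)} with (a < b < c) sorted:
  d(x*(-x + 2*y)) includes (∂/∂y)(x*(-x + 2*y)) dy = (2*x) dy, which multiplied by dx ∧ dz gives (-2*x) dx ∧ dy ∧ dz
  d(2*x^2 + y^2) includes (∂/∂x)(2*x^2 + y^2) dx = (4*x) dx, which multiplied by dy ∧ dz gives (4*x) dx ∧ dy ∧ dz
Collecting like 3-forms: d(omega) = (2*x) dx ∧ dy ∧ dz.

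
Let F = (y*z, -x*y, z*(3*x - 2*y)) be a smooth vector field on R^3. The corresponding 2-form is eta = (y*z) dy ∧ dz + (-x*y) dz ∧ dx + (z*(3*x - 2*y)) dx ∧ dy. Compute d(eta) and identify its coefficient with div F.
d(eta) = (2*x - 2*y) dx ∧ dy ∧ dz; div F = 2*x - 2*y

For a 2-form in R^3 of the form above, applying d gives a 3-form with coefficient ∂P/∂x + ∂Q/∂y + ∂R/∂z:
  ∂P/∂x = 0
  ∂Q/∂y = -x
  ∂R/∂z = 3*x - 2*y
Sum = 2*x - 2*y, which is exactly div F.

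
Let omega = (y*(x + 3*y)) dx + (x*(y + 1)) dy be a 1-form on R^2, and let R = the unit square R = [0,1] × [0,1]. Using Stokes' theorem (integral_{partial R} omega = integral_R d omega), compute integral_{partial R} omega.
integral_(partial R) omega = -2

Stokes: integral_partial_R omega = integral_R d omega with d omega = (∂Q/∂x - ∂P/∂y) dx ∧ dy.
  ∂Q/∂x = y + 1
  ∂P/∂y = x + 6*y
  integrand = ∂Q/∂x - ∂P/∂y = -x - 5*y + 1.
Integrating over R: integral_0^1 integral_0^1 (-x - 5*y + 1) dx dy = -2.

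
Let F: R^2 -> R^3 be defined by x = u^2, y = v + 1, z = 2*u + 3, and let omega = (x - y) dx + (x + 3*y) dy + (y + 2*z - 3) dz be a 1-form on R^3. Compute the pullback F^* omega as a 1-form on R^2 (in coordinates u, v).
F^* omega = (2*u^3 - 2*u*v + 6*u + 2*v + 8) du + (u^2 + 3*v + 3) dv

Using F^*(f dg) = (f ∘ F) d(g ∘ F), substitute each coordinate x_i by F_i(u, v) in f_i, and replace dx_i by d F_i = (∂F_i/∂u) du + (∂F_i/∂v) dv.
  For the x component: f_1(F) = u^2 - v - 1; d F_1 = (2*u) du + (0) dv
  For the y component: f_2(F) = u^2 + 3*v + 3; d F_2 = (0) du + (1) dv
  For the z component: f_3(F) = 4*u + v + 4; d F_3 = (2) du + (0) dv
Combining and collecting du, dv coefficients:
  coeff of du: 2*u^3 - 2*u*v + 6*u + 2*v + 8
  coeff of dv: u^2 + 3*v + 3
F^* omega = (2*u^3 - 2*u*v + 6*u + 2*v + 8) du + (u^2 + 3*v + 3) dv.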